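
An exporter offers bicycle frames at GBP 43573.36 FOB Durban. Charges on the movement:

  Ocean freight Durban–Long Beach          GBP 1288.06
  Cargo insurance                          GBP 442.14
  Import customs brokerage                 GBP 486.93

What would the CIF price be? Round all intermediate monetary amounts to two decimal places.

CIF price: GBP 45303.56

Not relevant to the conversion: brokerage — on the buyer under both terms; not part of either seller's price.
From FOB to CIF, the seller additionally bears: freight, insurance.
CIF price = 43573.36 + 1288.06 + 442.14 = 45303.56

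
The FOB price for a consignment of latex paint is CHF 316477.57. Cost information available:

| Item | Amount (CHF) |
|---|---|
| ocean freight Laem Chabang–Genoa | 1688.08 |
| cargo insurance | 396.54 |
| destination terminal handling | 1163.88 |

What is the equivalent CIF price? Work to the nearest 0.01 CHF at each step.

CIF price: CHF 318562.19

Not relevant to the conversion: destination terminal — on the buyer under both terms; not part of either seller's price.
From FOB to CIF, the seller additionally bears: freight, insurance.
CIF price = 316477.57 + 1688.08 + 396.54 = 318562.19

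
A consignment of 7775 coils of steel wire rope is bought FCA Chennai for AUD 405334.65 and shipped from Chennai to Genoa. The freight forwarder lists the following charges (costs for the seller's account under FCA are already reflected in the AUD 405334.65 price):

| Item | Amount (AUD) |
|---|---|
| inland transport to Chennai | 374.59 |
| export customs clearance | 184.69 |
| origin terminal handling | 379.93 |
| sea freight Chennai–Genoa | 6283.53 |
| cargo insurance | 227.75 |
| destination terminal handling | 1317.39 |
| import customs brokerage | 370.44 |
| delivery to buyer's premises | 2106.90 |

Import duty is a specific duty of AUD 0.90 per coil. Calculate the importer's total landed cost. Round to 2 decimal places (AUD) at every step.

Total landed cost: AUD 423018.09

FCA: the seller delivers export-cleared goods to the carrier; the buyer bears costs from that point.
Already in the invoice (seller's account under FCA): inland to port, export clearance — exclude.
CIF value = FCA price + origin terminal + freight + insurance = 405334.65 + 379.93 + 6283.53 + 227.75 = 412225.86
Import duty = 7775 × 0.90 = 6997.50
Buyer bears: origin terminal 379.93 + freight 6283.53 + insurance 227.75 + destination terminal 1317.39 + brokerage 370.44 + delivery 2106.90 + duty 6997.50 = 17683.44
Landed cost = invoice 405334.65 + 17683.44 = 423018.09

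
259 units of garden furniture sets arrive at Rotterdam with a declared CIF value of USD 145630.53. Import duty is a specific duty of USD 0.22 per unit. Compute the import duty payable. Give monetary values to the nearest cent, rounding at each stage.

Import duty: USD 56.98

Import duty = 259 × 0.22 = 56.98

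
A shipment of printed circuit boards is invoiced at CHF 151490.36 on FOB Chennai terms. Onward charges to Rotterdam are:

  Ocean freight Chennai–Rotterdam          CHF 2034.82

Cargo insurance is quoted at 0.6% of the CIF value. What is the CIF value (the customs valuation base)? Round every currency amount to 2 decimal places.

Let C be the CIF value. C = FOB price + freight + 0.6% × C
C − 0.6% × C = 151490.36 + 2034.82
0.994 × C = 153525.18
C = 153525.18 / 0.994 = 154451.89
Insurance premium = 0.6% × 154451.89 = 926.71

CIF value: CHF 154451.89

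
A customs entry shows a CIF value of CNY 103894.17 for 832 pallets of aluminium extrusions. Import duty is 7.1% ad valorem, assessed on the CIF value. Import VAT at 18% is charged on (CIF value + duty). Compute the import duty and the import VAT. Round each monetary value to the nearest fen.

Import duty: CNY 7376.49; import VAT: CNY 20028.72

Import duty = 103894.17 × 7.1% = 7376.49
VAT base = CIF + duty = 103894.17 + 7376.49 = 111270.66
Import VAT = 111270.66 × 18% = 20028.72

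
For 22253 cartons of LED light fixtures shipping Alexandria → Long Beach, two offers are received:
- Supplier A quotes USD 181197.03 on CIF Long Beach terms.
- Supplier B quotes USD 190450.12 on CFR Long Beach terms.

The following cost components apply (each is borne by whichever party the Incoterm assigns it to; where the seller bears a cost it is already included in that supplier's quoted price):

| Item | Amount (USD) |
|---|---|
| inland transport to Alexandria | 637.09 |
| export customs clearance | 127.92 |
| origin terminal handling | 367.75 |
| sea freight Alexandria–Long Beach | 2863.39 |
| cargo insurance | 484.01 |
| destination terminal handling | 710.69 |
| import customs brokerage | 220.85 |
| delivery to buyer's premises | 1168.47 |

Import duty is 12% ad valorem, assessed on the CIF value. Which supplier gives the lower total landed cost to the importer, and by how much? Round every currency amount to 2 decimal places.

Supplier A (CIF):
The CIF price already equals the CIF value: 181197.03
Import duty = 181197.03 × 12% = 21743.64
Buyer bears (A): 710.69 + 220.85 + 1168.47 = 2100.01
Landed cost (A) = invoice 181197.03 + 2100.01 + duty 21743.64 = 205040.68
Supplier B (CFR):
CIF value = CFR price + insurance = 190450.12 + 484.01 = 190934.13
Import duty = 190934.13 × 12% = 22912.10
Buyer bears (B): 484.01 + 710.69 + 220.85 + 1168.47 = 2584.02
Landed cost (B) = invoice 190450.12 + 2584.02 + duty 22912.10 = 215946.24
Difference = |205040.68 − 215946.24| = 10905.56

Supplier A is cheaper by USD 10905.56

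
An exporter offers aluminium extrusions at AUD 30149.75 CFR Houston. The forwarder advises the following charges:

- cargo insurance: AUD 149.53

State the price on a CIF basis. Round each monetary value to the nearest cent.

CIF price: AUD 30299.28

From CFR to CIF, the seller additionally bears: insurance.
CIF price = 30149.75 + 149.53 = 30299.28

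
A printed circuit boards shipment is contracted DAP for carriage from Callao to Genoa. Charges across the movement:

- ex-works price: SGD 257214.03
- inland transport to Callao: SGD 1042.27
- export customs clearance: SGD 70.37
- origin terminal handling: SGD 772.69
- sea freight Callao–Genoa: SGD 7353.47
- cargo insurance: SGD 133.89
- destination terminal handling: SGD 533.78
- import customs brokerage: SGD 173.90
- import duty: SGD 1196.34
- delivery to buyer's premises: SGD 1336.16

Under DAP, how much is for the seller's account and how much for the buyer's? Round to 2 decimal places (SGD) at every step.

Seller: SGD 268456.66; buyer: SGD 1370.24

DAP: the seller bears all costs to the named destination except import duty and clearance.
Seller's account: goods 257214.03 + inland to port 1042.27 + export clearance 70.37 + origin terminal 772.69 + freight 7353.47 + insurance 133.89 + destination terminal 533.78 + delivery 1336.16 = 268456.66
Buyer's account: brokerage 173.90 + duty 1196.34 = 1370.24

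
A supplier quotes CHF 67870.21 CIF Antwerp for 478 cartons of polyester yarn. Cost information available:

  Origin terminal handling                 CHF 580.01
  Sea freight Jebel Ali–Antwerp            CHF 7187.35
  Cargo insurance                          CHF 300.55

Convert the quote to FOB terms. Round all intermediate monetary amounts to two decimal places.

FOB price: CHF 60382.31

Not relevant to the conversion: origin terminal — on the seller under both CIF and FOB; already in the CIF price and stays in the FOB price.
From CIF to FOB, the seller no longer bears: freight, insurance.
FOB price = 67870.21 − 7187.35 − 300.55 = 60382.31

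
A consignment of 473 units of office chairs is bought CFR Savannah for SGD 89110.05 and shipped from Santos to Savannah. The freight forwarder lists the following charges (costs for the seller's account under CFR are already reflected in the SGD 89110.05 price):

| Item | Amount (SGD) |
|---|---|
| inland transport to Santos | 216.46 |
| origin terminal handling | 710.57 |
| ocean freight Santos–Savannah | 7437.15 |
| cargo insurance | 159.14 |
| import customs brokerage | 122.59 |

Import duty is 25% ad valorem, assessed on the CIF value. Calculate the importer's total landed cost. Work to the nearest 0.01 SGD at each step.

CFR: the seller pays costs through ocean freight to the destination port, but not insurance.
Already in the invoice (seller's account under CFR): inland to port, origin terminal, freight — exclude.
CIF value = CFR price + insurance = 89110.05 + 159.14 = 89269.19
Import duty = 89269.19 × 25% = 22317.30
Buyer bears: insurance 159.14 + brokerage 122.59 + duty 22317.30 = 22599.03
Landed cost = invoice 89110.05 + 22599.03 = 111709.08

Total landed cost: SGD 111709.08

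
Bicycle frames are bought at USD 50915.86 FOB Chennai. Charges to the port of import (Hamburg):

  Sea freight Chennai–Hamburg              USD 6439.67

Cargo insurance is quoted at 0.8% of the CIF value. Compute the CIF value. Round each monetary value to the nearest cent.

CIF value: USD 57818.07

Let C be the CIF value. C = FOB price + freight + 0.8% × C
C − 0.8% × C = 50915.86 + 6439.67
0.992 × C = 57355.53
C = 57355.53 / 0.992 = 57818.07
Insurance premium = 0.8% × 57818.07 = 462.54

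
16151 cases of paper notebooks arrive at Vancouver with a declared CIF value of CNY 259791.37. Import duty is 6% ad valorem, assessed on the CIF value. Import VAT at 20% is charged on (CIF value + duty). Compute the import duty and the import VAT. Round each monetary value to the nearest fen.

Import duty = 259791.37 × 6% = 15587.48
VAT base = CIF + duty = 259791.37 + 15587.48 = 275378.85
Import VAT = 275378.85 × 20% = 55075.77

Import duty: CNY 15587.48; import VAT: CNY 55075.77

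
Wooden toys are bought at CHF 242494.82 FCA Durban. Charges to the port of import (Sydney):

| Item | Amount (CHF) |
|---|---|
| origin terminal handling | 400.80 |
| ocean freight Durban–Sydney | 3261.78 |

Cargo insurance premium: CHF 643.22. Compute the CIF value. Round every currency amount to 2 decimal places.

CIF value: CHF 246800.62

CIF = FCA price + pre-shipment costs + freight + insurance
CIF = 242494.82 + 400.80 + 3261.78 + 643.22 = 246800.62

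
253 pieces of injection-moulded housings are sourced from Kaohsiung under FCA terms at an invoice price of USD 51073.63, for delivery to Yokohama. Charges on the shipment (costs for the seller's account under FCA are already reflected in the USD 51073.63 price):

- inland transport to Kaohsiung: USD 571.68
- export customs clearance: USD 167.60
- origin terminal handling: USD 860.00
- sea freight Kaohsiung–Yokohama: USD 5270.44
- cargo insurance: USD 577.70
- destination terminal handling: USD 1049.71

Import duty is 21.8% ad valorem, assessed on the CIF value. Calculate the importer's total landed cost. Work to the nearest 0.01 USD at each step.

FCA: the seller delivers export-cleared goods to the carrier; the buyer bears costs from that point.
Already in the invoice (seller's account under FCA): inland to port, export clearance — exclude.
CIF value = FCA price + origin terminal + freight + insurance = 51073.63 + 860.00 + 5270.44 + 577.70 = 57781.77
Import duty = 57781.77 × 21.8% = 12596.43
Buyer bears: origin terminal 860.00 + freight 5270.44 + insurance 577.70 + destination terminal 1049.71 + duty 12596.43 = 20354.28
Landed cost = invoice 51073.63 + 20354.28 = 71427.91

Total landed cost: USD 71427.91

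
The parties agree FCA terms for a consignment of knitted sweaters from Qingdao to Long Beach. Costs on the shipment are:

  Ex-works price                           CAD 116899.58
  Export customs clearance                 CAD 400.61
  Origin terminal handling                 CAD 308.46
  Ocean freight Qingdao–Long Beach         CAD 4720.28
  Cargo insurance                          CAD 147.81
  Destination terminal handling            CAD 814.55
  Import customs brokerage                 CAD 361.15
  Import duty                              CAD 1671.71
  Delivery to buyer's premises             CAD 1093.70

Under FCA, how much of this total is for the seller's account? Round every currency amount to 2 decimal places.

Seller's account: CAD 117300.19

FCA: the seller delivers export-cleared goods to the carrier; the buyer bears costs from that point.
Seller's account: goods 116899.58 + export clearance 400.61 = 117300.19
Buyer's account: origin terminal 308.46 + freight 4720.28 + insurance 147.81 + destination terminal 814.55 + brokerage 361.15 + duty 1671.71 + delivery 1093.70 = 9117.66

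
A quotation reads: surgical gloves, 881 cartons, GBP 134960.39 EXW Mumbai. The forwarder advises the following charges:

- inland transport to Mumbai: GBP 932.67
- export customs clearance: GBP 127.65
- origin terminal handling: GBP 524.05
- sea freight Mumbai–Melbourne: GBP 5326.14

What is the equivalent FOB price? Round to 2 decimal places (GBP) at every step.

FOB price: GBP 136544.76

Not relevant to the conversion: freight — on the buyer under both terms; not part of either seller's price.
From EXW to FOB, the seller additionally bears: inland to port, export clearance, origin terminal.
FOB price = 134960.39 + 932.67 + 127.65 + 524.05 = 136544.76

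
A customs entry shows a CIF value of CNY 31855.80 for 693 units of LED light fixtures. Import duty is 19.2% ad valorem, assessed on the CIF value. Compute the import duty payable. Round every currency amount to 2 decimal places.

Import duty: CNY 6116.31

Import duty = 31855.80 × 19.2% = 6116.31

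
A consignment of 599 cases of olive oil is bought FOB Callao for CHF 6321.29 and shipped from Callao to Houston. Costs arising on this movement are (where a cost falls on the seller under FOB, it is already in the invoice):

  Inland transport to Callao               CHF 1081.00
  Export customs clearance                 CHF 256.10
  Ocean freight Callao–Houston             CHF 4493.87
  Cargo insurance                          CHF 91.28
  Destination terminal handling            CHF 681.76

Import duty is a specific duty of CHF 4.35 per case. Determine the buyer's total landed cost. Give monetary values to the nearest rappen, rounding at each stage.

FOB: the seller bears costs until goods are on board at the origin port; the buyer bears freight, insurance and all costs thereafter.
Already in the invoice (seller's account under FOB): inland to port, export clearance — exclude.
CIF value = FOB price + freight + insurance = 6321.29 + 4493.87 + 91.28 = 10906.44
Import duty = 599 × 4.35 = 2605.65
Buyer bears: freight 4493.87 + insurance 91.28 + destination terminal 681.76 + duty 2605.65 = 7872.56
Landed cost = invoice 6321.29 + 7872.56 = 14193.85

Total landed cost: CHF 14193.85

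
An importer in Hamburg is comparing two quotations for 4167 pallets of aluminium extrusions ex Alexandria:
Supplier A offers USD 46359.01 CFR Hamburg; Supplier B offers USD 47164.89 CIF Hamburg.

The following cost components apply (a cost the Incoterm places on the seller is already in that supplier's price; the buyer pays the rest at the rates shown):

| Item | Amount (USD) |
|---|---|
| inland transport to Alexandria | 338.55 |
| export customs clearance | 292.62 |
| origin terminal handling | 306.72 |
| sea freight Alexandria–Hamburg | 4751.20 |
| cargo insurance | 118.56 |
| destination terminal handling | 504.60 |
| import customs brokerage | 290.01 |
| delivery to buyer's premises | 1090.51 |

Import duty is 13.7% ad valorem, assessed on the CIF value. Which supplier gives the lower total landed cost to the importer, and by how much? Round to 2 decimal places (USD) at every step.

Supplier A is cheaper by USD 781.48

Supplier A (CFR):
CIF value = CFR price + insurance = 46359.01 + 118.56 = 46477.57
Import duty = 46477.57 × 13.7% = 6367.43
Buyer bears (A): 118.56 + 504.60 + 290.01 + 1090.51 = 2003.68
Landed cost (A) = invoice 46359.01 + 2003.68 + duty 6367.43 = 54730.12
Supplier B (CIF):
The CIF price already equals the CIF value: 47164.89
Import duty = 47164.89 × 13.7% = 6461.59
Buyer bears (B): 504.60 + 290.01 + 1090.51 = 1885.12
Landed cost (B) = invoice 47164.89 + 1885.12 + duty 6461.59 = 55511.60
Difference = |54730.12 − 55511.60| = 781.48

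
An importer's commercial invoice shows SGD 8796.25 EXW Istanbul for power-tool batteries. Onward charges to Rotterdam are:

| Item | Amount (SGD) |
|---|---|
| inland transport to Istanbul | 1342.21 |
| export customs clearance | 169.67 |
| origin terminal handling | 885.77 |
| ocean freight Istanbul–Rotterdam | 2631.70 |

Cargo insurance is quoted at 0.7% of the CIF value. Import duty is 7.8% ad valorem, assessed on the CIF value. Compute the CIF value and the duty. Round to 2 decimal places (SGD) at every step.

Let C be the CIF value. C = EXW price + pre-shipment costs + freight + 0.7% × C
C − 0.7% × C = 8796.25 + 1342.21 + 169.67 + 885.77 + 2631.70
0.993 × C = 13825.60
C = 13825.60 / 0.993 = 13923.06
Insurance premium = 0.7% × 13923.06 = 97.46
Import duty = 13923.06 × 7.8% = 1086.00

CIF value: SGD 13923.06; import duty: SGD 1086.00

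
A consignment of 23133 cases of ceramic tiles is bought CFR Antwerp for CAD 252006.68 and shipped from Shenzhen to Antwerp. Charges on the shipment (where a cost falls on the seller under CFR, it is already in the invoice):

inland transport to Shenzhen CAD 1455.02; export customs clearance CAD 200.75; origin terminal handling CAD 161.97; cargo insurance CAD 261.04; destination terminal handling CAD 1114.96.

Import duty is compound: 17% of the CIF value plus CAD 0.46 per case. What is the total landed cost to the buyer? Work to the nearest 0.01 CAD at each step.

Total landed cost: CAD 306909.37

CFR: the seller pays costs through ocean freight to the destination port, but not insurance.
Already in the invoice (seller's account under CFR): inland to port, export clearance, origin terminal — exclude.
CIF value = CFR price + insurance = 252006.68 + 261.04 = 252267.72
Ad valorem component: 252267.72 × 17% = 42885.51
Specific component: 23133 × 0.46 = 10641.18
Import duty = 42885.51 + 10641.18 = 53526.69
Buyer bears: insurance 261.04 + destination terminal 1114.96 + duty 53526.69 = 54902.69
Landed cost = invoice 252006.68 + 54902.69 = 306909.37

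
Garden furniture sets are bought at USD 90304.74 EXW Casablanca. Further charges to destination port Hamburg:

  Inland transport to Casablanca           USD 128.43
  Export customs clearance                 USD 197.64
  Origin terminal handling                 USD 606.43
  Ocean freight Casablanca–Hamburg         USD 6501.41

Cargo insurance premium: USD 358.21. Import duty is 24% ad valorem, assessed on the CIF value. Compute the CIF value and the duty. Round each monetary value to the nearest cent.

CIF = EXW price + pre-shipment costs + freight + insurance
CIF = 90304.74 + 128.43 + 197.64 + 606.43 + 6501.41 + 358.21 = 98096.86
Import duty = 98096.86 × 24% = 23543.25

CIF value: USD 98096.86; import duty: USD 23543.25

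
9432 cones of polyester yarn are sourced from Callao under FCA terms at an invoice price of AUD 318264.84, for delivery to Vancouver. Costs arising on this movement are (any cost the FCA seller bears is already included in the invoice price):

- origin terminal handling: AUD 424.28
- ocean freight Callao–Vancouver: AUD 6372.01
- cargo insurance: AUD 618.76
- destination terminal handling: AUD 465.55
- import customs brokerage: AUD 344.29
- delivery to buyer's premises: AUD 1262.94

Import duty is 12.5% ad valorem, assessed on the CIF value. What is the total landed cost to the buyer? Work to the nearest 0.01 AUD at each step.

FCA: the seller delivers export-cleared goods to the carrier; the buyer bears costs from that point.
CIF value = FCA price + origin terminal + freight + insurance = 318264.84 + 424.28 + 6372.01 + 618.76 = 325679.89
Import duty = 325679.89 × 12.5% = 40709.99
Buyer bears: origin terminal 424.28 + freight 6372.01 + insurance 618.76 + destination terminal 465.55 + brokerage 344.29 + delivery 1262.94 + duty 40709.99 = 50197.82
Landed cost = invoice 318264.84 + 50197.82 = 368462.66

Total landed cost: AUD 368462.66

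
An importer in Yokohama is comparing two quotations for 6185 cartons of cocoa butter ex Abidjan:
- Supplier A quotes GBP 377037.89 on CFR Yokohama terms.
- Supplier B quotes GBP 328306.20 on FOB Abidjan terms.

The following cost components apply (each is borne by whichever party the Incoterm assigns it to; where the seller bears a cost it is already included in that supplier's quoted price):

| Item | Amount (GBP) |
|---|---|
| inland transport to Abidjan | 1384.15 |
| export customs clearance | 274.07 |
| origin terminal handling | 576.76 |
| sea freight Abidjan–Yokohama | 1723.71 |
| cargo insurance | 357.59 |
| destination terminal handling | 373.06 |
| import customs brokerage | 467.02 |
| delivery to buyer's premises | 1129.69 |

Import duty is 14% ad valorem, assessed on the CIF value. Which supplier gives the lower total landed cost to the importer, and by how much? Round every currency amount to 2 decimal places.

Supplier B is cheaper by GBP 53589.10

Supplier A (CFR):
CIF value = CFR price + insurance = 377037.89 + 357.59 = 377395.48
Import duty = 377395.48 × 14% = 52835.37
Buyer bears (A): 357.59 + 373.06 + 467.02 + 1129.69 = 2327.36
Landed cost (A) = invoice 377037.89 + 2327.36 + duty 52835.37 = 432200.62
Supplier B (FOB):
CIF value = FOB price + freight + insurance = 328306.20 + 1723.71 + 357.59 = 330387.50
Import duty = 330387.50 × 14% = 46254.25
Buyer bears (B): 1723.71 + 357.59 + 373.06 + 467.02 + 1129.69 = 4051.07
Landed cost (B) = invoice 328306.20 + 4051.07 + duty 46254.25 = 378611.52
Difference = |432200.62 − 378611.52| = 53589.10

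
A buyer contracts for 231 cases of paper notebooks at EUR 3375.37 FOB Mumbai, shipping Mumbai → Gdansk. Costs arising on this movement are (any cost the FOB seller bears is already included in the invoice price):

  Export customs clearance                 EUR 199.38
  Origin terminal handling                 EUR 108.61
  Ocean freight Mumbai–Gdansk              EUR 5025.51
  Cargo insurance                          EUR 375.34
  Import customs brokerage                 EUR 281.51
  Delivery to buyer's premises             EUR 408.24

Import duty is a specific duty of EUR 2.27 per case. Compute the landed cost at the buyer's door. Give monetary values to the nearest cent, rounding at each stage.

Total landed cost: EUR 9990.34

FOB: the seller bears costs until goods are on board at the origin port; the buyer bears freight, insurance and all costs thereafter.
Already in the invoice (seller's account under FOB): export clearance, origin terminal — exclude.
CIF value = FOB price + freight + insurance = 3375.37 + 5025.51 + 375.34 = 8776.22
Import duty = 231 × 2.27 = 524.37
Buyer bears: freight 5025.51 + insurance 375.34 + brokerage 281.51 + delivery 408.24 + duty 524.37 = 6614.97
Landed cost = invoice 3375.37 + 6614.97 = 9990.34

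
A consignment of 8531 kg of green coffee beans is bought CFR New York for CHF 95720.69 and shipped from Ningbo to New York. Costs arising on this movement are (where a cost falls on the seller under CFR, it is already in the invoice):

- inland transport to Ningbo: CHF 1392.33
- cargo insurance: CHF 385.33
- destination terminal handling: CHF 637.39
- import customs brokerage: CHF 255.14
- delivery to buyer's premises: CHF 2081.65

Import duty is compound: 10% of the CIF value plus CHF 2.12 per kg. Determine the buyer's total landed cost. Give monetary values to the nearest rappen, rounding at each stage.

Total landed cost: CHF 126776.52

CFR: the seller pays costs through ocean freight to the destination port, but not insurance.
Already in the invoice (seller's account under CFR): inland to port — exclude.
CIF value = CFR price + insurance = 95720.69 + 385.33 = 96106.02
Ad valorem component: 96106.02 × 10% = 9610.60
Specific component: 8531 × 2.12 = 18085.72
Import duty = 9610.60 + 18085.72 = 27696.32
Buyer bears: insurance 385.33 + destination terminal 637.39 + brokerage 255.14 + delivery 2081.65 + duty 27696.32 = 31055.83
Landed cost = invoice 95720.69 + 31055.83 = 126776.52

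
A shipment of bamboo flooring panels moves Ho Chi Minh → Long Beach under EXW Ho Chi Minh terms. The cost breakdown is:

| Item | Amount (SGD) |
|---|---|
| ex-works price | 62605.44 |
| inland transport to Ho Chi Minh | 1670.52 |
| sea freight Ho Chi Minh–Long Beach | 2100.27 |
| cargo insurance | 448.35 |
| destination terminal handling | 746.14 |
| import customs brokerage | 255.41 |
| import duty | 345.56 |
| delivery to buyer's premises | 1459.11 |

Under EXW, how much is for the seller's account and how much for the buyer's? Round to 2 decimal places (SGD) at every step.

EXW: the seller makes goods available at their premises; the buyer bears all onward costs.
Seller's account: goods 62605.44 = 62605.44
Buyer's account: inland to port 1670.52 + freight 2100.27 + insurance 448.35 + destination terminal 746.14 + brokerage 255.41 + duty 345.56 + delivery 1459.11 = 7025.36

Seller: SGD 62605.44; buyer: SGD 7025.36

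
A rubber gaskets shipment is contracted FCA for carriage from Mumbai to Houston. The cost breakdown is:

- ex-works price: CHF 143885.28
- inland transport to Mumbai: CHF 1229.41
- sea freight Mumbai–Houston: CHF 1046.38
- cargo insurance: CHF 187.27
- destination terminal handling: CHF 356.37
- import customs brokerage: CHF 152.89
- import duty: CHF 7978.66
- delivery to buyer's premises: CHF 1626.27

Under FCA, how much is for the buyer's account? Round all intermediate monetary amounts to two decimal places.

FCA: the seller delivers export-cleared goods to the carrier; the buyer bears costs from that point.
Seller's account: goods 143885.28 + inland to port 1229.41 = 145114.69
Buyer's account: freight 1046.38 + insurance 187.27 + destination terminal 356.37 + brokerage 152.89 + duty 7978.66 + delivery 1626.27 = 11347.84

Buyer's account: CHF 11347.84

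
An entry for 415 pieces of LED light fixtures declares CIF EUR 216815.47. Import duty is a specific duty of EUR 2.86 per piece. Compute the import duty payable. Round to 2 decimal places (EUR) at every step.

Import duty = 415 × 2.86 = 1186.90

Import duty: EUR 1186.90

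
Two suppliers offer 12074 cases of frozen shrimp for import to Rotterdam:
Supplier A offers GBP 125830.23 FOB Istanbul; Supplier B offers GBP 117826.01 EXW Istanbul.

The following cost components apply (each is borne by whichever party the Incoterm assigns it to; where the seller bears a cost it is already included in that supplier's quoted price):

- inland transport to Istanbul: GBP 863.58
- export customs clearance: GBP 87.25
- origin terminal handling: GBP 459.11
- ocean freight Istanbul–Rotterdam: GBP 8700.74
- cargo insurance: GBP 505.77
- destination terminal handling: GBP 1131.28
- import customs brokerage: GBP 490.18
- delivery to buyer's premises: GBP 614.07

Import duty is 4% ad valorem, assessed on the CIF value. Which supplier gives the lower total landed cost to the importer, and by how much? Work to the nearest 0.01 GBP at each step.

Supplier A (FOB):
CIF value = FOB price + freight + insurance = 125830.23 + 8700.74 + 505.77 = 135036.74
Import duty = 135036.74 × 4% = 5401.47
Buyer bears (A): 8700.74 + 505.77 + 1131.28 + 490.18 + 614.07 = 11442.04
Landed cost (A) = invoice 125830.23 + 11442.04 + duty 5401.47 = 142673.74
Supplier B (EXW):
CIF value = EXW price + inland to port + export clearance + origin terminal + freight + insurance = 117826.01 + 863.58 + 87.25 + 459.11 + 8700.74 + 505.77 = 128442.46
Import duty = 128442.46 × 4% = 5137.70
Buyer bears (B): 863.58 + 87.25 + 459.11 + 8700.74 + 505.77 + 1131.28 + 490.18 + 614.07 = 12851.98
Landed cost (B) = invoice 117826.01 + 12851.98 + duty 5137.70 = 135815.69
Difference = |142673.74 − 135815.69| = 6858.05

Supplier B is cheaper by GBP 6858.05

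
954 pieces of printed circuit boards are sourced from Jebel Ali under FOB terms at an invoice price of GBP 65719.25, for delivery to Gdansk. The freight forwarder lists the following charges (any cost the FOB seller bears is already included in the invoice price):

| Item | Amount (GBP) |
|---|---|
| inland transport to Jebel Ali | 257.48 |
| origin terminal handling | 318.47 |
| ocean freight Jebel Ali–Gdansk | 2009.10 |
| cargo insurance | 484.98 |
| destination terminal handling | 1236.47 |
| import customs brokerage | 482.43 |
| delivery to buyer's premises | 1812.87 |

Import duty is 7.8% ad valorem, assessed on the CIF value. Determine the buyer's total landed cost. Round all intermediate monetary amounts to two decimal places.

FOB: the seller bears costs until goods are on board at the origin port; the buyer bears freight, insurance and all costs thereafter.
Already in the invoice (seller's account under FOB): inland to port, origin terminal — exclude.
CIF value = FOB price + freight + insurance = 65719.25 + 2009.10 + 484.98 = 68213.33
Import duty = 68213.33 × 7.8% = 5320.64
Buyer bears: freight 2009.10 + insurance 484.98 + destination terminal 1236.47 + brokerage 482.43 + delivery 1812.87 + duty 5320.64 = 11346.49
Landed cost = invoice 65719.25 + 11346.49 = 77065.74

Total landed cost: GBP 77065.74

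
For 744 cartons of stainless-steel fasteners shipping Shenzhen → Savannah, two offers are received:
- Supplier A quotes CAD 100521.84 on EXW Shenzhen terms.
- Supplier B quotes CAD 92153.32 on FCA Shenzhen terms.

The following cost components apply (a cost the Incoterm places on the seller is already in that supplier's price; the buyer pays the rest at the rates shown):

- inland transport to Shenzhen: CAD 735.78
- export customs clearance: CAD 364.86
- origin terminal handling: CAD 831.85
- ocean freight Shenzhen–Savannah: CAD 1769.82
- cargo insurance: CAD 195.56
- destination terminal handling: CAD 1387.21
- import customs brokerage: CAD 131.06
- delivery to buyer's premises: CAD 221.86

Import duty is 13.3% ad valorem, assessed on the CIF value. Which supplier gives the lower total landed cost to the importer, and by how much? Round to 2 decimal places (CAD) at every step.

Supplier B is cheaper by CAD 10728.56

Supplier A (EXW):
CIF value = EXW price + inland to port + export clearance + origin terminal + freight + insurance = 100521.84 + 735.78 + 364.86 + 831.85 + 1769.82 + 195.56 = 104419.71
Import duty = 104419.71 × 13.3% = 13887.82
Buyer bears (A): 735.78 + 364.86 + 831.85 + 1769.82 + 195.56 + 1387.21 + 131.06 + 221.86 = 5638.00
Landed cost (A) = invoice 100521.84 + 5638.00 + duty 13887.82 = 120047.66
Supplier B (FCA):
CIF value = FCA price + origin terminal + freight + insurance = 92153.32 + 831.85 + 1769.82 + 195.56 = 94950.55
Import duty = 94950.55 × 13.3% = 12628.42
Buyer bears (B): 831.85 + 1769.82 + 195.56 + 1387.21 + 131.06 + 221.86 = 4537.36
Landed cost (B) = invoice 92153.32 + 4537.36 + duty 12628.42 = 109319.10
Difference = |120047.66 − 109319.10| = 10728.56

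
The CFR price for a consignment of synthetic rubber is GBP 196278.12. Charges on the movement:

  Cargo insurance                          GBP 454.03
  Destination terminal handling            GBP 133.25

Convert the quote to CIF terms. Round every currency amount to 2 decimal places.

Not relevant to the conversion: destination terminal — on the buyer under both terms; not part of either seller's price.
From CFR to CIF, the seller additionally bears: insurance.
CIF price = 196278.12 + 454.03 = 196732.15

CIF price: GBP 196732.15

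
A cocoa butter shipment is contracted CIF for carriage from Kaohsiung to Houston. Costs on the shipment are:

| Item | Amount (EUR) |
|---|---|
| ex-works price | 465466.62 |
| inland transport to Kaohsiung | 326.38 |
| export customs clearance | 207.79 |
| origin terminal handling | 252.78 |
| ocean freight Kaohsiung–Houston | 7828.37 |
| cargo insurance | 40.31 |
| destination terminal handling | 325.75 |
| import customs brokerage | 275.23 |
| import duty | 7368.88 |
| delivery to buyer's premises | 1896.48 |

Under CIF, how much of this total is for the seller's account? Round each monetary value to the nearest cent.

Seller's account: EUR 474122.25

CIF: the seller pays costs through ocean freight and marine insurance to the destination port.
Seller's account: goods 465466.62 + inland to port 326.38 + export clearance 207.79 + origin terminal 252.78 + freight 7828.37 + insurance 40.31 = 474122.25
Buyer's account: destination terminal 325.75 + brokerage 275.23 + duty 7368.88 + delivery 1896.48 = 9866.34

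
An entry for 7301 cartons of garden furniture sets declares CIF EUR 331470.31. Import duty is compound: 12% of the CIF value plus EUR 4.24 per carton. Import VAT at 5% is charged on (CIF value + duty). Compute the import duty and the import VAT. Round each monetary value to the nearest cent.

Import duty: EUR 70732.68; import VAT: EUR 20110.15

Ad valorem component: 331470.31 × 12% = 39776.44
Specific component: 7301 × 4.24 = 30956.24
Import duty = 39776.44 + 30956.24 = 70732.68
VAT base = CIF + duty = 331470.31 + 70732.68 = 402202.99
Import VAT = 402202.99 × 5% = 20110.15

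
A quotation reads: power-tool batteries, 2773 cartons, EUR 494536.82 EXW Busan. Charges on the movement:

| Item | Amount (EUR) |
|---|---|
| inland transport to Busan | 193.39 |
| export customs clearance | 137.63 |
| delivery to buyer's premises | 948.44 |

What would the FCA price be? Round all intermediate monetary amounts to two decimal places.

Not relevant to the conversion: delivery — on the buyer under both terms; not part of either seller's price.
From EXW to FCA, the seller additionally bears: inland to port, export clearance.
FCA price = 494536.82 + 193.39 + 137.63 = 494867.84

FCA price: EUR 494867.84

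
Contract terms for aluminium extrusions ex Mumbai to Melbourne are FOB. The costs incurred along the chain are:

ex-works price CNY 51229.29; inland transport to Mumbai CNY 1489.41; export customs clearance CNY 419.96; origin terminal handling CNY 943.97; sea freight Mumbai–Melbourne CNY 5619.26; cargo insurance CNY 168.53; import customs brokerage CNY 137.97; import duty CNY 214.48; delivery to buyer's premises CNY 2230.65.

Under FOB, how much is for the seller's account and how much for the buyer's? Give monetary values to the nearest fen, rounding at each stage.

Seller: CNY 54082.63; buyer: CNY 8370.89

FOB: the seller bears costs until goods are on board at the origin port; the buyer bears freight, insurance and all costs thereafter.
Seller's account: goods 51229.29 + inland to port 1489.41 + export clearance 419.96 + origin terminal 943.97 = 54082.63
Buyer's account: freight 5619.26 + insurance 168.53 + brokerage 137.97 + duty 214.48 + delivery 2230.65 = 8370.89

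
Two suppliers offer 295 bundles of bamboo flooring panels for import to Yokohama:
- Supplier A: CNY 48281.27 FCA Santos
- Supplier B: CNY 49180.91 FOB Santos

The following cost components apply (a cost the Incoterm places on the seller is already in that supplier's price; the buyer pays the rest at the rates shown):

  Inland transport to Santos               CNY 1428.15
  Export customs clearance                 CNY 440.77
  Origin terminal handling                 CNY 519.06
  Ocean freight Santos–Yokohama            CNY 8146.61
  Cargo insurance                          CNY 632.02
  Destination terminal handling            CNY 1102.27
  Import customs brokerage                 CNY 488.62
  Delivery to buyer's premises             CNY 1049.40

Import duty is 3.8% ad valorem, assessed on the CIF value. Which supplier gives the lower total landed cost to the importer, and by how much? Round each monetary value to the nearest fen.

Supplier A (FCA):
CIF value = FCA price + origin terminal + freight + insurance = 48281.27 + 519.06 + 8146.61 + 632.02 = 57578.96
Import duty = 57578.96 × 3.8% = 2188.00
Buyer bears (A): 519.06 + 8146.61 + 632.02 + 1102.27 + 488.62 + 1049.40 = 11937.98
Landed cost (A) = invoice 48281.27 + 11937.98 + duty 2188.00 = 62407.25
Supplier B (FOB):
CIF value = FOB price + freight + insurance = 49180.91 + 8146.61 + 632.02 = 57959.54
Import duty = 57959.54 × 3.8% = 2202.46
Buyer bears (B): 8146.61 + 632.02 + 1102.27 + 488.62 + 1049.40 = 11418.92
Landed cost (B) = invoice 49180.91 + 11418.92 + duty 2202.46 = 62802.29
Difference = |62407.25 − 62802.29| = 395.04

Supplier A is cheaper by CNY 395.04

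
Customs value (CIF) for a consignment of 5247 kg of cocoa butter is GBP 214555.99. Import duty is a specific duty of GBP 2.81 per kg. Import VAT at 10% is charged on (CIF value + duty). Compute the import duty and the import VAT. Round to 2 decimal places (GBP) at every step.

Import duty: GBP 14744.07; import VAT: GBP 22930.01

Import duty = 5247 × 2.81 = 14744.07
VAT base = CIF + duty = 214555.99 + 14744.07 = 229300.06
Import VAT = 229300.06 × 10% = 22930.01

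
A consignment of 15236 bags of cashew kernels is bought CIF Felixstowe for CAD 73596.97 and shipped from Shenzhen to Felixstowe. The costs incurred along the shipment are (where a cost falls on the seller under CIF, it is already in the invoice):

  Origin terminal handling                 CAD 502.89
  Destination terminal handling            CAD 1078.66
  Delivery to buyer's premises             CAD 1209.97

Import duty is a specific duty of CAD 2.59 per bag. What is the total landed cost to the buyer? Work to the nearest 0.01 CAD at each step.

Total landed cost: CAD 115346.84

CIF: the seller pays costs through ocean freight and marine insurance to the destination port.
Already in the invoice (seller's account under CIF): origin terminal — exclude.
The CIF price already equals the CIF value: 73596.97
Import duty = 15236 × 2.59 = 39461.24
Buyer bears: destination terminal 1078.66 + delivery 1209.97 + duty 39461.24 = 41749.87
Landed cost = invoice 73596.97 + 41749.87 = 115346.84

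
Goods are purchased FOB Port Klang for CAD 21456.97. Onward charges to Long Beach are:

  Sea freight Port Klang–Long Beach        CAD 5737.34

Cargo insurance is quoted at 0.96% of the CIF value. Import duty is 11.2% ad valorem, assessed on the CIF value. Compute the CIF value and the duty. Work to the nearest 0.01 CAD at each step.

CIF value: CAD 27457.91; import duty: CAD 3075.29

Let C be the CIF value. C = FOB price + freight + 0.96% × C
C − 0.96% × C = 21456.97 + 5737.34
0.9904 × C = 27194.31
C = 27194.31 / 0.9904 = 27457.91
Insurance premium = 0.96% × 27457.91 = 263.60
Import duty = 27457.91 × 11.2% = 3075.29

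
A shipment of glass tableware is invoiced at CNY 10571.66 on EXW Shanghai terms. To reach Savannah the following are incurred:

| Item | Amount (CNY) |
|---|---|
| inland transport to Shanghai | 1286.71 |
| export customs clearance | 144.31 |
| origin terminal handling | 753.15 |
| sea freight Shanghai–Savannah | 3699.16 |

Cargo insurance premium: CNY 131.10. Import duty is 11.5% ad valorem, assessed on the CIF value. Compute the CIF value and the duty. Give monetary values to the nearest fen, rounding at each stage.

CIF = EXW price + pre-shipment costs + freight + insurance
CIF = 10571.66 + 1286.71 + 144.31 + 753.15 + 3699.16 + 131.10 = 16586.09
Import duty = 16586.09 × 11.5% = 1907.40

CIF value: CNY 16586.09; import duty: CNY 1907.40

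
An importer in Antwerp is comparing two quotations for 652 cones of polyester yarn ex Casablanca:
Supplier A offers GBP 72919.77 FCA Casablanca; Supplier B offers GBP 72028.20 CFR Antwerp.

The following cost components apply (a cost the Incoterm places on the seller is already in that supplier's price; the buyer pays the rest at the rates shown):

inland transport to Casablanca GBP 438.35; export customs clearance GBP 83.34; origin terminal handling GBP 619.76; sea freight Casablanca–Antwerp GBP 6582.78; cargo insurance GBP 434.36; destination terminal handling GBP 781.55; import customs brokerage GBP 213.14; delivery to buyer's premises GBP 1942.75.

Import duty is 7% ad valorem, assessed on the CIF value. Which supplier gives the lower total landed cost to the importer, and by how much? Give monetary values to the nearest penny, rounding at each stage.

Supplier B is cheaper by GBP 8660.70

Supplier A (FCA):
CIF value = FCA price + origin terminal + freight + insurance = 72919.77 + 619.76 + 6582.78 + 434.36 = 80556.67
Import duty = 80556.67 × 7% = 5638.97
Buyer bears (A): 619.76 + 6582.78 + 434.36 + 781.55 + 213.14 + 1942.75 = 10574.34
Landed cost (A) = invoice 72919.77 + 10574.34 + duty 5638.97 = 89133.08
Supplier B (CFR):
CIF value = CFR price + insurance = 72028.20 + 434.36 = 72462.56
Import duty = 72462.56 × 7% = 5072.38
Buyer bears (B): 434.36 + 781.55 + 213.14 + 1942.75 = 3371.80
Landed cost (B) = invoice 72028.20 + 3371.80 + duty 5072.38 = 80472.38
Difference = |89133.08 − 80472.38| = 8660.70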